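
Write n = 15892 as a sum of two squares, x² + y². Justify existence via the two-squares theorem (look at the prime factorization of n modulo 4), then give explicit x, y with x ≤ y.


Step 1: Factor n = 15892 = 2^2 · 29 · 137.
Step 2: Check the mod-4 condition on each prime factor: 2 = 2 (special); 29 ≡ 1 (mod 4), exponent 1; 137 ≡ 1 (mod 4), exponent 1.
All primes ≡ 3 (mod 4) appear to even exponent (or don't appear), so by the two-squares theorem n IS expressible as a sum of two squares.
Step 3: Build a representation. Group n = k² · m with k = 2 and m = 29 · 137 = 3973 (a product of primes ≡ 1 (mod 4)); a representation of m scales to one of n via (k·x)² + (k·y)² = k²(x² + y²). Each prime p ≡ 1 (mod 4) is itself a sum of two squares; find a² by testing p − a² for a perfect square:
  29: 29 − 1² = 28, 29 − 2² = 25 = 5² ⇒ 29 = 2² + 5².
  137: 137 − 1² = 136, 137 − 2² = 133, 137 − 3² = 128, 137 − 4² = 121 = 11² ⇒ 137 = 4² + 11².
  Combine using the Brahmagupta–Fibonacci identity (a² + b²)(c² + d²) = (ac − bd)² + (ad + bc)² = (ac + bd)² + (ad − bc)²:
  29 · 137 = 3973: from (2² + 5²)(4² + 11²), take (2·4 − 5·11, 2·11 + 5·4) = (8 − 55, 22 + 20) = (-47, 42); dropping signs (only squares matter) gives (47, 42); check 47² + 42² = 2209 + 1764 = 3973 ✓.
  Scale by k = 2: (2·47, 2·42) = (94, 84).
Step 4: Order so x ≤ y and verify: 84² + 94² = 7056 + 8836 = 15892 = n. ✓

n = 15892 = 84² + 94² (one valid representation with x ≤ y).


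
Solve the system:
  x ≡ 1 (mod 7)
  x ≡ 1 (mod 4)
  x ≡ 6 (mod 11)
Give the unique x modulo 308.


Moduli 7, 4, 11 are pairwise coprime; by CRT there is a unique solution modulo M = 7 · 4 · 11 = 308.
Solve pairwise, accumulating the modulus:
  Start with x ≡ 1 (mod 7).
  Combine with x ≡ 1 (mod 4): since gcd(7, 4) = 1, we get a unique residue mod 28.
    Write x = 1 + 7·t and substitute into x ≡ 1 (mod 4): 7·t ≡ 1 − 1 = 0 (mod 4).
    Reduce coefficients mod 4: 3·t ≡ 0 (mod 4).
    The inverse of 3 mod 4 is 3 (since 3·3 = 9 = 2·4 + 1), so t ≡ 3·0 = 0 ≡ 0 (mod 4).
    Then x = 1 + 7·0 = 1, valid modulo lcm(7, 4) = 28: x ≡ 1 (mod 28).
  Combine with x ≡ 6 (mod 11): since gcd(28, 11) = 1, we get a unique residue mod 308.
    Write x = 1 + 28·t and substitute into x ≡ 6 (mod 11): 28·t ≡ 6 − 1 = 5 (mod 11).
    Reduce coefficients mod 11: 6·t ≡ 5 (mod 11).
    The inverse of 6 mod 11 is 2 (since 6·2 = 12 = 1·11 + 1), so t ≡ 2·5 = 10 ≡ 10 (mod 11).
    Then x = 1 + 28·10 = 281, valid modulo lcm(28, 11) = 308: x ≡ 281 (mod 308).
Verify: 281 mod 7 = 1 ✓, 281 mod 4 = 1 ✓, 281 mod 11 = 6 ✓.

x ≡ 281 (mod 308).


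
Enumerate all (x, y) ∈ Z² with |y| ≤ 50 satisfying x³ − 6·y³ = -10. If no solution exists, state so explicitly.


The equation is x³ - 6y³ = -10. For fixed y, x³ = 6·y³ − 10, so a solution requires the RHS to be a perfect cube.
Strategy: iterate y from -50 to 50, compute RHS = 6·y³ − 10, and check whether it is a (positive or negative) perfect cube.
Check small values of y:
  y = 0: RHS = -10 is not a perfect cube.
  y = 1: RHS = -4 is not a perfect cube.
  y = -1: RHS = -16 is not a perfect cube.
  y = 2: RHS = 38 is not a perfect cube.
  y = -2: RHS = -58 is not a perfect cube.
  y = 3: RHS = 152 is not a perfect cube.
  y = -3: RHS = -172 is not a perfect cube.
Continuing the search up to |y| = 50 finds no solutions either.
No (x, y) in the scanned range satisfies the equation.

No integer solutions with |y| ≤ 50.


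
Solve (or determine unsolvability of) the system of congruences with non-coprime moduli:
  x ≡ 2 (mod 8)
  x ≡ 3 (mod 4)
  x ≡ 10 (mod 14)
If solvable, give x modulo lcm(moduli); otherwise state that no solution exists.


Moduli 8, 4, 14 are not pairwise coprime, so CRT works modulo lcm(m_i) when all pairwise compatibility conditions hold.
Pairwise compatibility: gcd(m_i, m_j) must divide a_i - a_j for every pair.
Merge one congruence at a time:
  Start: x ≡ 2 (mod 8).
  Combine with x ≡ 3 (mod 4): gcd(8, 4) = 4, and 3 - 2 = 1 is NOT divisible by 4.
    ⇒ system is inconsistent (no integer solution).

No solution (the system is inconsistent).


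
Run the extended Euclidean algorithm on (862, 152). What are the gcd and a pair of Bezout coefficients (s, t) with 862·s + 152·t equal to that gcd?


Euclidean algorithm on (862, 152) — divide until remainder is 0:
  862 = 5 · 152 + 102
  152 = 1 · 102 + 50
  102 = 2 · 50 + 2
  50 = 25 · 2 + 0
gcd(862, 152) = 2.
Track Bezout coefficients alongside the remainders: start with r₀ = 862 = a·1 + b·0 (s = 1, t = 0) and r₁ = 152 = a·0 + b·1 (s = 0, t = 1); each new remainder r_{k+1} = r_{k-1} − q_k·r_k inherits s_{k+1} = s_{k-1} − q_k·s_k, t_{k+1} = t_{k-1} − q_k·t_k, so r_k = a·s_k + b·t_k at every step:
  q = 5: r = 102, s = 1 − 5·0 = 1, t = 0 − 5·1 = -5  (check: 862·1 + 152·(-5) = 102)
  q = 1: r = 50, s = 0 − 1·1 = -1, t = 1 − 1·(-5) = 6  (check: 862·(-1) + 152·6 = 50)
  q = 2: r = 2, s = 1 − 2·(-1) = 3, t = -5 − 2·6 = -17  (check: 862·3 + 152·(-17) = 2)
The row with r = 2 (the gcd) gives the Bezout coefficients s = 3, t = -17.
Result: 862 · (3) + 152 · (-17) = 2.

gcd(862, 152) = 2; s = 3, t = -17 (check: 862·3 + 152·(-17) = 2).


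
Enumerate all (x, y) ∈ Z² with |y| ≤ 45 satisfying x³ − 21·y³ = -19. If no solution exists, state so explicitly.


The equation is x³ - 21y³ = -19. For fixed y, x³ = 21·y³ − 19, so a solution requires the RHS to be a perfect cube.
Strategy: iterate y from -45 to 45, compute RHS = 21·y³ − 19, and check whether it is a (positive or negative) perfect cube.
Check small values of y:
  y = 0: RHS = -19 is not a perfect cube.
  y = 1: RHS = 2 is not a perfect cube.
  y = -1: RHS = -40 is not a perfect cube.
  y = 2: RHS = 149 is not a perfect cube.
  y = -2: RHS = -187 is not a perfect cube.
  y = 3: RHS = 548 is not a perfect cube.
  y = -3: RHS = -586 is not a perfect cube.
Continuing the search up to |y| = 45 finds no solutions either.
No (x, y) in the scanned range satisfies the equation.

No integer solutions with |y| ≤ 45.


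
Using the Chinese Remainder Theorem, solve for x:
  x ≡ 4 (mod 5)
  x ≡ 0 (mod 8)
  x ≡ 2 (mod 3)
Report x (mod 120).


Moduli 5, 8, 3 are pairwise coprime; by CRT there is a unique solution modulo M = 5 · 8 · 3 = 120.
Solve pairwise, accumulating the modulus:
  Start with x ≡ 4 (mod 5).
  Combine with x ≡ 0 (mod 8): since gcd(5, 8) = 1, we get a unique residue mod 40.
    Write x = 4 + 5·t and substitute into x ≡ 0 (mod 8): 5·t ≡ 0 − 4 = -4 (mod 8).
    Reduce coefficients mod 8: 5·t ≡ 4 (mod 8).
    The inverse of 5 mod 8 is 5 (since 5·5 = 25 = 3·8 + 1), so t ≡ 5·4 = 20 ≡ 4 (mod 8).
    Then x = 4 + 5·4 = 24, valid modulo lcm(5, 8) = 40: x ≡ 24 (mod 40).
  Combine with x ≡ 2 (mod 3): since gcd(40, 3) = 1, we get a unique residue mod 120.
    Write x = 24 + 40·t and substitute into x ≡ 2 (mod 3): 40·t ≡ 2 − 24 = -22 (mod 3).
    Reduce coefficients mod 3: 1·t ≡ 2 (mod 3).
    So t ≡ 2 (mod 3).
    Then x = 24 + 40·2 = 104, valid modulo lcm(40, 3) = 120: x ≡ 104 (mod 120).
Verify: 104 mod 5 = 4 ✓, 104 mod 8 = 0 ✓, 104 mod 3 = 2 ✓.

x ≡ 104 (mod 120).


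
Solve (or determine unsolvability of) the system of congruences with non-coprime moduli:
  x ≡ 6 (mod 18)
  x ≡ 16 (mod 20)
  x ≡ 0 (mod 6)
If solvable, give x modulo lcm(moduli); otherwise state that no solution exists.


Moduli 18, 20, 6 are not pairwise coprime, so CRT works modulo lcm(m_i) when all pairwise compatibility conditions hold.
Pairwise compatibility: gcd(m_i, m_j) must divide a_i - a_j for every pair.
Merge one congruence at a time:
  Start: x ≡ 6 (mod 18).
  Combine with x ≡ 16 (mod 20): gcd(18, 20) = 2; 16 - 6 = 10, which IS divisible by 2, so compatible.
    Write x = 6 + 18·t and substitute into x ≡ 16 (mod 20): 18·t ≡ 16 − 6 = 10 (mod 20).
    Divide the congruence (and modulus) by g = 2: 9·t ≡ 5 (mod 10).
    The inverse of 9 mod 10 is 9 (since 9·9 = 81 = 8·10 + 1), so t ≡ 9·5 = 45 ≡ 5 (mod 10).
    Then x = 6 + 18·5 = 96, valid modulo lcm(18, 20) = 180: x ≡ 96 (mod 180).
  Combine with x ≡ 0 (mod 6): gcd(180, 6) = 6; 0 - 96 = -96, which IS divisible by 6, so compatible.
    Write x = 96 + 180·t and substitute into x ≡ 0 (mod 6): 180·t ≡ 0 − 96 = -96 (mod 6).
    Divide the congruence (and modulus) by g = 6: 30·t ≡ -16 (mod 1).
    Modulo 1 every t works; take t = 0.
    Then x = 96 + 180·0 = 96, valid modulo lcm(180, 6) = 180: x ≡ 96 (mod 180).
Verify: 96 mod 18 = 6, 96 mod 20 = 16, 96 mod 6 = 0.

x ≡ 96 (mod 180).


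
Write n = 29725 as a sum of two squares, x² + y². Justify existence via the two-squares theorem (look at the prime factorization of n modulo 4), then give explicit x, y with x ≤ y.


Step 1: Factor n = 29725 = 5^2 · 29 · 41.
Step 2: Check the mod-4 condition on each prime factor: 5 ≡ 1 (mod 4), exponent 2; 29 ≡ 1 (mod 4), exponent 1; 41 ≡ 1 (mod 4), exponent 1.
All primes ≡ 3 (mod 4) appear to even exponent (or don't appear), so by the two-squares theorem n IS expressible as a sum of two squares.
Step 3: Build a representation. Group n = k² · m with k = 5 and m = 29 · 41 = 1189 (a product of primes ≡ 1 (mod 4)); a representation of m scales to one of n via (k·x)² + (k·y)² = k²(x² + y²). Each prime p ≡ 1 (mod 4) is itself a sum of two squares; find a² by testing p − a² for a perfect square:
  29: 29 − 1² = 28, 29 − 2² = 25 = 5² ⇒ 29 = 2² + 5².
  41: 41 − 1² = 40, 41 − 2² = 37, 41 − 3² = 32, 41 − 4² = 25 = 5² ⇒ 41 = 4² + 5².
  Combine using the Brahmagupta–Fibonacci identity (a² + b²)(c² + d²) = (ac − bd)² + (ad + bc)² = (ac + bd)² + (ad − bc)²:
  29 · 41 = 1189: from (2² + 5²)(4² + 5²), take (2·4 − 5·5, 2·5 + 5·4) = (8 − 25, 10 + 20) = (-17, 30); dropping signs (only squares matter) gives (17, 30); check 17² + 30² = 289 + 900 = 1189 ✓.
  Scale by k = 5: (5·17, 5·30) = (85, 150).
Step 4: Order so x ≤ y and verify: 85² + 150² = 7225 + 22500 = 29725 = n. ✓

n = 29725 = 85² + 150² (one valid representation with x ≤ y).


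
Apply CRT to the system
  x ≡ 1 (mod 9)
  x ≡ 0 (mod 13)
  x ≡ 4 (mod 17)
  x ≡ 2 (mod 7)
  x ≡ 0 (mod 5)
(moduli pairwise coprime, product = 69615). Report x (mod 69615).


Product of moduli M = 9 · 13 · 17 · 7 · 5 = 69615.
Merge one congruence at a time:
  Start: x ≡ 1 (mod 9).
  Combine with x ≡ 0 (mod 13); new modulus lcm = 117.
    Write x = 1 + 9·t and substitute into x ≡ 0 (mod 13): 9·t ≡ 0 − 1 = -1 (mod 13).
    Reduce coefficients mod 13: 9·t ≡ 12 (mod 13).
    The inverse of 9 mod 13 is 3 (since 9·3 = 27 = 2·13 + 1), so t ≡ 3·12 = 36 ≡ 10 (mod 13).
    Then x = 1 + 9·10 = 91, valid modulo lcm(9, 13) = 117: x ≡ 91 (mod 117).
  Combine with x ≡ 4 (mod 17); new modulus lcm = 1989.
    Write x = 91 + 117·t and substitute into x ≡ 4 (mod 17): 117·t ≡ 4 − 91 = -87 (mod 17).
    Reduce coefficients mod 17: 15·t ≡ 15 (mod 17).
    The inverse of 15 mod 17 is 8 (since 15·8 = 120 = 7·17 + 1), so t ≡ 8·15 = 120 ≡ 1 (mod 17).
    Then x = 91 + 117·1 = 208, valid modulo lcm(117, 17) = 1989: x ≡ 208 (mod 1989).
  Combine with x ≡ 2 (mod 7); new modulus lcm = 13923.
    Write x = 208 + 1989·t and substitute into x ≡ 2 (mod 7): 1989·t ≡ 2 − 208 = -206 (mod 7).
    Reduce coefficients mod 7: 1·t ≡ 4 (mod 7).
    So t ≡ 4 (mod 7).
    Then x = 208 + 1989·4 = 8164, valid modulo lcm(1989, 7) = 13923: x ≡ 8164 (mod 13923).
  Combine with x ≡ 0 (mod 5); new modulus lcm = 69615.
    Write x = 8164 + 13923·t and substitute into x ≡ 0 (mod 5): 13923·t ≡ 0 − 8164 = -8164 (mod 5).
    Reduce coefficients mod 5: 3·t ≡ 1 (mod 5).
    The inverse of 3 mod 5 is 2 (since 3·2 = 6 = 1·5 + 1), so t ≡ 2·1 = 2 ≡ 2 (mod 5).
    Then x = 8164 + 13923·2 = 36010, valid modulo lcm(13923, 5) = 69615: x ≡ 36010 (mod 69615).
Verify against each original: 36010 mod 9 = 1, 36010 mod 13 = 0, 36010 mod 17 = 4, 36010 mod 7 = 2, 36010 mod 5 = 0.

x ≡ 36010 (mod 69615).


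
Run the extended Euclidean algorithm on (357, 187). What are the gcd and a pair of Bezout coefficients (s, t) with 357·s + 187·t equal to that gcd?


Euclidean algorithm on (357, 187) — divide until remainder is 0:
  357 = 1 · 187 + 170
  187 = 1 · 170 + 17
  170 = 10 · 17 + 0
gcd(357, 187) = 17.
Track Bezout coefficients alongside the remainders: start with r₀ = 357 = a·1 + b·0 (s = 1, t = 0) and r₁ = 187 = a·0 + b·1 (s = 0, t = 1); each new remainder r_{k+1} = r_{k-1} − q_k·r_k inherits s_{k+1} = s_{k-1} − q_k·s_k, t_{k+1} = t_{k-1} − q_k·t_k, so r_k = a·s_k + b·t_k at every step:
  q = 1: r = 170, s = 1 − 1·0 = 1, t = 0 − 1·1 = -1  (check: 357·1 + 187·(-1) = 170)
  q = 1: r = 17, s = 0 − 1·1 = -1, t = 1 − 1·(-1) = 2  (check: 357·(-1) + 187·2 = 17)
The row with r = 17 (the gcd) gives the Bezout coefficients s = -1, t = 2.
Result: 357 · (-1) + 187 · (2) = 17.

gcd(357, 187) = 17; s = -1, t = 2 (check: 357·(-1) + 187·2 = 17).


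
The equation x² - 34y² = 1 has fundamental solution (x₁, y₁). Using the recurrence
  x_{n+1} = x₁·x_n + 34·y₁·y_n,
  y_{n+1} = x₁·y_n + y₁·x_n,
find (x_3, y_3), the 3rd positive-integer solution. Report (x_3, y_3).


Step 1: Find the fundamental solution (x₁, y₁) of x² - 34y² = 1.
  Expand √34 as a continued fraction. a₀ = ⌊√34⌋ = 5; iterate m_{k+1} = d_k·a_k − m_k, d_{k+1} = (34 − m_{k+1}²)/d_k, a_{k+1} = ⌊(a₀ + m_{k+1})/d_{k+1}⌋ (starting m₀ = 0, d₀ = 1), with convergents p_k = a_k·p_{k-1} + p_{k-2}, q_k = a_k·q_{k-1} + q_{k-2} (p₋₁ = 1, q₋₁ = 0):
  k = 0: a₀ = 5; p₀/q₀ = 5/1; p₀² − 34·q₀² = 25 − 34 = -9.
  k = 1: m = 5, d = 9, a = ⌊(5 + 5)/9⌋ = 1; p/q = (1·5 + 1)/(1·1 + 0) = 6/1; p² − 34·q² = 36 − 34 = 2.
  k = 2: m = 4, d = 2, a = ⌊(5 + 4)/2⌋ = 4; p/q = (4·6 + 5)/(4·1 + 1) = 29/5; p² − 34·q² = 841 − 850 = -9.
  k = 3: m = 4, d = 9, a = ⌊(5 + 4)/9⌋ = 1; p/q = (1·29 + 6)/(1·5 + 1) = 35/6; p² − 34·q² = 1225 − 1224 = 1.
  The first convergent with p² − 34·q² = 1 gives the fundamental solution (x₁, y₁) = (35, 6).
Step 2: Apply the recurrence (x_{n+1}, y_{n+1}) = (x₁x_n + 34y₁y_n, x₁y_n + y₁x_n) repeatedly.
  From (x_1, y_1) = (35, 6): x_2 = 35·35 + 34·6·6 = 2449; y_2 = 35·6 + 6·35 = 420.
  From (x_2, y_2) = (2449, 420): x_3 = 35·2449 + 34·6·420 = 171395; y_3 = 35·420 + 6·2449 = 29394.
Step 3: Verify x_3² - 34·y_3² = 29376246025 - 29376246024 = 1 (should be 1). ✓

(x_1, y_1) = (35, 6); (x_3, y_3) = (171395, 29394).


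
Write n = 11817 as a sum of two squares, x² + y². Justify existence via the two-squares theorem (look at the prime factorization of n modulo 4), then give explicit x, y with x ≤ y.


Step 1: Factor n = 11817 = 3^2 · 13 · 101.
Step 2: Check the mod-4 condition on each prime factor: 3 ≡ 3 (mod 4), exponent 2 (must be even); 13 ≡ 1 (mod 4), exponent 1; 101 ≡ 1 (mod 4), exponent 1.
All primes ≡ 3 (mod 4) appear to even exponent (or don't appear), so by the two-squares theorem n IS expressible as a sum of two squares.
Step 3: Build a representation. Group n = k² · m with k = 3 and m = 13 · 101 = 1313 (a product of primes ≡ 1 (mod 4)); a representation of m scales to one of n via (k·x)² + (k·y)² = k²(x² + y²). Each prime p ≡ 1 (mod 4) is itself a sum of two squares; find a² by testing p − a² for a perfect square:
  13: 13 − 1² = 12, 13 − 2² = 9 = 3² ⇒ 13 = 2² + 3².
  101: 101 − 1² = 100 = 10² ⇒ 101 = 1² + 10².
  Combine using the Brahmagupta–Fibonacci identity (a² + b²)(c² + d²) = (ac − bd)² + (ad + bc)² = (ac + bd)² + (ad − bc)²:
  13 · 101 = 1313: from (2² + 3²)(1² + 10²), take (2·1 − 3·10, 2·10 + 3·1) = (2 − 30, 20 + 3) = (-28, 23); dropping signs (only squares matter) gives (28, 23); check 28² + 23² = 784 + 529 = 1313 ✓.
  Scale by k = 3: (3·28, 3·23) = (84, 69).
Step 4: Order so x ≤ y and verify: 69² + 84² = 4761 + 7056 = 11817 = n. ✓

n = 11817 = 69² + 84² (one valid representation with x ≤ y).


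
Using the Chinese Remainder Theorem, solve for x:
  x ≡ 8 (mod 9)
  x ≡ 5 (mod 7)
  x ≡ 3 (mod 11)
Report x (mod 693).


Moduli 9, 7, 11 are pairwise coprime; by CRT there is a unique solution modulo M = 9 · 7 · 11 = 693.
Solve pairwise, accumulating the modulus:
  Start with x ≡ 8 (mod 9).
  Combine with x ≡ 5 (mod 7): since gcd(9, 7) = 1, we get a unique residue mod 63.
    Write x = 8 + 9·t and substitute into x ≡ 5 (mod 7): 9·t ≡ 5 − 8 = -3 (mod 7).
    Reduce coefficients mod 7: 2·t ≡ 4 (mod 7).
    The inverse of 2 mod 7 is 4 (since 2·4 = 8 = 1·7 + 1), so t ≡ 4·4 = 16 ≡ 2 (mod 7).
    Then x = 8 + 9·2 = 26, valid modulo lcm(9, 7) = 63: x ≡ 26 (mod 63).
  Combine with x ≡ 3 (mod 11): since gcd(63, 11) = 1, we get a unique residue mod 693.
    Write x = 26 + 63·t and substitute into x ≡ 3 (mod 11): 63·t ≡ 3 − 26 = -23 (mod 11).
    Reduce coefficients mod 11: 8·t ≡ 10 (mod 11).
    The inverse of 8 mod 11 is 7 (since 8·7 = 56 = 5·11 + 1), so t ≡ 7·10 = 70 ≡ 4 (mod 11).
    Then x = 26 + 63·4 = 278, valid modulo lcm(63, 11) = 693: x ≡ 278 (mod 693).
Verify: 278 mod 9 = 8 ✓, 278 mod 7 = 5 ✓, 278 mod 11 = 3 ✓.

x ≡ 278 (mod 693).


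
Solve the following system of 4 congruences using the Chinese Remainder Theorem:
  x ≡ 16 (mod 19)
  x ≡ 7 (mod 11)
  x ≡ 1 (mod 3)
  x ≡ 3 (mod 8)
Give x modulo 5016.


Product of moduli M = 19 · 11 · 3 · 8 = 5016.
Merge one congruence at a time:
  Start: x ≡ 16 (mod 19).
  Combine with x ≡ 7 (mod 11); new modulus lcm = 209.
    Write x = 16 + 19·t and substitute into x ≡ 7 (mod 11): 19·t ≡ 7 − 16 = -9 (mod 11).
    Reduce coefficients mod 11: 8·t ≡ 2 (mod 11).
    The inverse of 8 mod 11 is 7 (since 8·7 = 56 = 5·11 + 1), so t ≡ 7·2 = 14 ≡ 3 (mod 11).
    Then x = 16 + 19·3 = 73, valid modulo lcm(19, 11) = 209: x ≡ 73 (mod 209).
  Combine with x ≡ 1 (mod 3); new modulus lcm = 627.
    Write x = 73 + 209·t and substitute into x ≡ 1 (mod 3): 209·t ≡ 1 − 73 = -72 (mod 3).
    Reduce coefficients mod 3: 2·t ≡ 0 (mod 3).
    The inverse of 2 mod 3 is 2 (since 2·2 = 4 = 1·3 + 1), so t ≡ 2·0 = 0 ≡ 0 (mod 3).
    Then x = 73 + 209·0 = 73, valid modulo lcm(209, 3) = 627: x ≡ 73 (mod 627).
  Combine with x ≡ 3 (mod 8); new modulus lcm = 5016.
    Write x = 73 + 627·t and substitute into x ≡ 3 (mod 8): 627·t ≡ 3 − 73 = -70 (mod 8).
    Reduce coefficients mod 8: 3·t ≡ 2 (mod 8).
    The inverse of 3 mod 8 is 3 (since 3·3 = 9 = 1·8 + 1), so t ≡ 3·2 = 6 ≡ 6 (mod 8).
    Then x = 73 + 627·6 = 3835, valid modulo lcm(627, 8) = 5016: x ≡ 3835 (mod 5016).
Verify against each original: 3835 mod 19 = 16, 3835 mod 11 = 7, 3835 mod 3 = 1, 3835 mod 8 = 3.

x ≡ 3835 (mod 5016).


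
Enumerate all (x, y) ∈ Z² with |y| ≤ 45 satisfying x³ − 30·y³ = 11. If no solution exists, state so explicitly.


The equation is x³ - 30y³ = 11. For fixed y, x³ = 30·y³ + 11, so a solution requires the RHS to be a perfect cube.
Strategy: iterate y from -45 to 45, compute RHS = 30·y³ + 11, and check whether it is a (positive or negative) perfect cube.
Check small values of y:
  y = 0: RHS = 11 is not a perfect cube.
  y = 1: RHS = 41 is not a perfect cube.
  y = -1: RHS = -19 is not a perfect cube.
  y = 2: RHS = 251 is not a perfect cube.
  y = -2: RHS = -229 is not a perfect cube.
  y = 3: RHS = 821 is not a perfect cube.
  y = -3: RHS = -799 is not a perfect cube.
Continuing the search up to |y| = 45 finds no solutions either.
No (x, y) in the scanned range satisfies the equation.

No integer solutions with |y| ≤ 45.


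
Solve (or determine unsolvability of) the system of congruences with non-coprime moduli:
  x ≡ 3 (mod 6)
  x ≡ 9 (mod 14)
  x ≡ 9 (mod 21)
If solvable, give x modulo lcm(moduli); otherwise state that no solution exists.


Moduli 6, 14, 21 are not pairwise coprime, so CRT works modulo lcm(m_i) when all pairwise compatibility conditions hold.
Pairwise compatibility: gcd(m_i, m_j) must divide a_i - a_j for every pair.
Merge one congruence at a time:
  Start: x ≡ 3 (mod 6).
  Combine with x ≡ 9 (mod 14): gcd(6, 14) = 2; 9 - 3 = 6, which IS divisible by 2, so compatible.
    Write x = 3 + 6·t and substitute into x ≡ 9 (mod 14): 6·t ≡ 9 − 3 = 6 (mod 14).
    Divide the congruence (and modulus) by g = 2: 3·t ≡ 3 (mod 7).
    The inverse of 3 mod 7 is 5 (since 3·5 = 15 = 2·7 + 1), so t ≡ 5·3 = 15 ≡ 1 (mod 7).
    Then x = 3 + 6·1 = 9, valid modulo lcm(6, 14) = 42: x ≡ 9 (mod 42).
  Combine with x ≡ 9 (mod 21): gcd(42, 21) = 21; 9 - 9 = 0, which IS divisible by 21, so compatible.
    Write x = 9 + 42·t and substitute into x ≡ 9 (mod 21): 42·t ≡ 9 − 9 = 0 (mod 21).
    Divide the congruence (and modulus) by g = 21: 2·t ≡ 0 (mod 1).
    Modulo 1 every t works; take t = 0.
    Then x = 9 + 42·0 = 9, valid modulo lcm(42, 21) = 42: x ≡ 9 (mod 42).
Verify: 9 mod 6 = 3, 9 mod 14 = 9, 9 mod 21 = 9.

x ≡ 9 (mod 42).


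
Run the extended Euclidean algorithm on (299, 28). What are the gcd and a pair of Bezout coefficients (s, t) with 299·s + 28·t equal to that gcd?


Euclidean algorithm on (299, 28) — divide until remainder is 0:
  299 = 10 · 28 + 19
  28 = 1 · 19 + 9
  19 = 2 · 9 + 1
  9 = 9 · 1 + 0
gcd(299, 28) = 1.
Track Bezout coefficients alongside the remainders: start with r₀ = 299 = a·1 + b·0 (s = 1, t = 0) and r₁ = 28 = a·0 + b·1 (s = 0, t = 1); each new remainder r_{k+1} = r_{k-1} − q_k·r_k inherits s_{k+1} = s_{k-1} − q_k·s_k, t_{k+1} = t_{k-1} − q_k·t_k, so r_k = a·s_k + b·t_k at every step:
  q = 10: r = 19, s = 1 − 10·0 = 1, t = 0 − 10·1 = -10  (check: 299·1 + 28·(-10) = 19)
  q = 1: r = 9, s = 0 − 1·1 = -1, t = 1 − 1·(-10) = 11  (check: 299·(-1) + 28·11 = 9)
  q = 2: r = 1, s = 1 − 2·(-1) = 3, t = -10 − 2·11 = -32  (check: 299·3 + 28·(-32) = 1)
The row with r = 1 (the gcd) gives the Bezout coefficients s = 3, t = -32.
Result: 299 · (3) + 28 · (-32) = 1.

gcd(299, 28) = 1; s = 3, t = -32 (check: 299·3 + 28·(-32) = 1).


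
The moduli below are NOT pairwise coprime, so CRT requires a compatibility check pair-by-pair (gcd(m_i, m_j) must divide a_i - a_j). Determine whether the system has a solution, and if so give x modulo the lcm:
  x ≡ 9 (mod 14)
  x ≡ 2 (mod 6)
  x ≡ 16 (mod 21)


Moduli 14, 6, 21 are not pairwise coprime, so CRT works modulo lcm(m_i) when all pairwise compatibility conditions hold.
Pairwise compatibility: gcd(m_i, m_j) must divide a_i - a_j for every pair.
Merge one congruence at a time:
  Start: x ≡ 9 (mod 14).
  Combine with x ≡ 2 (mod 6): gcd(14, 6) = 2, and 2 - 9 = -7 is NOT divisible by 2.
    ⇒ system is inconsistent (no integer solution).

No solution (the system is inconsistent).


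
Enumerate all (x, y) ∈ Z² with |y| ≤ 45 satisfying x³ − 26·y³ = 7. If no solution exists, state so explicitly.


The equation is x³ - 26y³ = 7. For fixed y, x³ = 26·y³ + 7, so a solution requires the RHS to be a perfect cube.
Strategy: iterate y from -45 to 45, compute RHS = 26·y³ + 7, and check whether it is a (positive or negative) perfect cube.
Check small values of y:
  y = 0: RHS = 7 is not a perfect cube.
  y = 1: RHS = 33 is not a perfect cube.
  y = -1: RHS = -19 is not a perfect cube.
  y = 2: RHS = 215 is not a perfect cube.
  y = -2: RHS = -201 is not a perfect cube.
  y = 3: RHS = 709 is not a perfect cube.
  y = -3: RHS = -695 is not a perfect cube.
Continuing the search up to |y| = 45 finds no solutions either.
No (x, y) in the scanned range satisfies the equation.

No integer solutions with |y| ≤ 45.


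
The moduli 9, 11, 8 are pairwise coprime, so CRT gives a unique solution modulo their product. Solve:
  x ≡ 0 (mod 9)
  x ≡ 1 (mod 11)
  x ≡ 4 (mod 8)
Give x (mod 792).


Moduli 9, 11, 8 are pairwise coprime; by CRT there is a unique solution modulo M = 9 · 11 · 8 = 792.
Solve pairwise, accumulating the modulus:
  Start with x ≡ 0 (mod 9).
  Combine with x ≡ 1 (mod 11): since gcd(9, 11) = 1, we get a unique residue mod 99.
    Write x = 0 + 9·t and substitute into x ≡ 1 (mod 11): 9·t ≡ 1 − 0 = 1 (mod 11).
    The inverse of 9 mod 11 is 5 (since 9·5 = 45 = 4·11 + 1), so t ≡ 5·1 = 5 ≡ 5 (mod 11).
    Then x = 0 + 9·5 = 45, valid modulo lcm(9, 11) = 99: x ≡ 45 (mod 99).
  Combine with x ≡ 4 (mod 8): since gcd(99, 8) = 1, we get a unique residue mod 792.
    Write x = 45 + 99·t and substitute into x ≡ 4 (mod 8): 99·t ≡ 4 − 45 = -41 (mod 8).
    Reduce coefficients mod 8: 3·t ≡ 7 (mod 8).
    The inverse of 3 mod 8 is 3 (since 3·3 = 9 = 1·8 + 1), so t ≡ 3·7 = 21 ≡ 5 (mod 8).
    Then x = 45 + 99·5 = 540, valid modulo lcm(99, 8) = 792: x ≡ 540 (mod 792).
Verify: 540 mod 9 = 0 ✓, 540 mod 11 = 1 ✓, 540 mod 8 = 4 ✓.

x ≡ 540 (mod 792).


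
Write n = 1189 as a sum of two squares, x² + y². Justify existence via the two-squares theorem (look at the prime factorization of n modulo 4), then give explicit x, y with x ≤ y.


Step 1: Factor n = 1189 = 29 · 41.
Step 2: Check the mod-4 condition on each prime factor: 29 ≡ 1 (mod 4), exponent 1; 41 ≡ 1 (mod 4), exponent 1.
All primes ≡ 3 (mod 4) appear to even exponent (or don't appear), so by the two-squares theorem n IS expressible as a sum of two squares.
Step 3: Build a representation. Here n = 29 · 41 is a product of primes ≡ 1 (mod 4). Each prime p ≡ 1 (mod 4) is itself a sum of two squares; find a² by testing p − a² for a perfect square:
  29: 29 − 1² = 28, 29 − 2² = 25 = 5² ⇒ 29 = 2² + 5².
  41: 41 − 1² = 40, 41 − 2² = 37, 41 − 3² = 32, 41 − 4² = 25 = 5² ⇒ 41 = 4² + 5².
  Combine using the Brahmagupta–Fibonacci identity (a² + b²)(c² + d²) = (ac − bd)² + (ad + bc)² = (ac + bd)² + (ad − bc)²:
  29 · 41 = 1189: from (2² + 5²)(4² + 5²), take (2·4 − 5·5, 2·5 + 5·4) = (8 − 25, 10 + 20) = (-17, 30); dropping signs (only squares matter) gives (17, 30); check 17² + 30² = 289 + 900 = 1189 ✓.
Step 4: Order so x ≤ y and verify: 17² + 30² = 289 + 900 = 1189 = n. ✓

n = 1189 = 17² + 30² (one valid representation with x ≤ y).


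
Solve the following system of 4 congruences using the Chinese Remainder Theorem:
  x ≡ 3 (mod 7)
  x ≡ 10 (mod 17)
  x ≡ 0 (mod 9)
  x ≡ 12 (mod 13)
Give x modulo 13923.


Product of moduli M = 7 · 17 · 9 · 13 = 13923.
Merge one congruence at a time:
  Start: x ≡ 3 (mod 7).
  Combine with x ≡ 10 (mod 17); new modulus lcm = 119.
    Write x = 3 + 7·t and substitute into x ≡ 10 (mod 17): 7·t ≡ 10 − 3 = 7 (mod 17).
    The inverse of 7 mod 17 is 5 (since 7·5 = 35 = 2·17 + 1), so t ≡ 5·7 = 35 ≡ 1 (mod 17).
    Then x = 3 + 7·1 = 10, valid modulo lcm(7, 17) = 119: x ≡ 10 (mod 119).
  Combine with x ≡ 0 (mod 9); new modulus lcm = 1071.
    Write x = 10 + 119·t and substitute into x ≡ 0 (mod 9): 119·t ≡ 0 − 10 = -10 (mod 9).
    Reduce coefficients mod 9: 2·t ≡ 8 (mod 9).
    The inverse of 2 mod 9 is 5 (since 2·5 = 10 = 1·9 + 1), so t ≡ 5·8 = 40 ≡ 4 (mod 9).
    Then x = 10 + 119·4 = 486, valid modulo lcm(119, 9) = 1071: x ≡ 486 (mod 1071).
  Combine with x ≡ 12 (mod 13); new modulus lcm = 13923.
    Write x = 486 + 1071·t and substitute into x ≡ 12 (mod 13): 1071·t ≡ 12 − 486 = -474 (mod 13).
    Reduce coefficients mod 13: 5·t ≡ 7 (mod 13).
    The inverse of 5 mod 13 is 8 (since 5·8 = 40 = 3·13 + 1), so t ≡ 8·7 = 56 ≡ 4 (mod 13).
    Then x = 486 + 1071·4 = 4770, valid modulo lcm(1071, 13) = 13923: x ≡ 4770 (mod 13923).
Verify against each original: 4770 mod 7 = 3, 4770 mod 17 = 10, 4770 mod 9 = 0, 4770 mod 13 = 12.

x ≡ 4770 (mod 13923).


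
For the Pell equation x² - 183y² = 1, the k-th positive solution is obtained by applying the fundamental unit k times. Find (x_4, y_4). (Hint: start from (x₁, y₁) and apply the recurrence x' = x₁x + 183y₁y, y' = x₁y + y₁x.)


Step 1: Find the fundamental solution (x₁, y₁) of x² - 183y² = 1.
  Expand √183 as a continued fraction. a₀ = ⌊√183⌋ = 13; iterate m_{k+1} = d_k·a_k − m_k, d_{k+1} = (183 − m_{k+1}²)/d_k, a_{k+1} = ⌊(a₀ + m_{k+1})/d_{k+1}⌋ (starting m₀ = 0, d₀ = 1), with convergents p_k = a_k·p_{k-1} + p_{k-2}, q_k = a_k·q_{k-1} + q_{k-2} (p₋₁ = 1, q₋₁ = 0):
  k = 0: a₀ = 13; p₀/q₀ = 13/1; p₀² − 183·q₀² = 169 − 183 = -14.
  k = 1: m = 13, d = 14, a = ⌊(13 + 13)/14⌋ = 1; p/q = (1·13 + 1)/(1·1 + 0) = 14/1; p² − 183·q² = 196 − 183 = 13.
  k = 2: m = 1, d = 13, a = ⌊(13 + 1)/13⌋ = 1; p/q = (1·14 + 13)/(1·1 + 1) = 27/2; p² − 183·q² = 729 − 732 = -3.
  k = 3: m = 12, d = 3, a = ⌊(13 + 12)/3⌋ = 8; p/q = (8·27 + 14)/(8·2 + 1) = 230/17; p² − 183·q² = 52900 − 52887 = 13.
  k = 4: m = 12, d = 13, a = ⌊(13 + 12)/13⌋ = 1; p/q = (1·230 + 27)/(1·17 + 2) = 257/19; p² − 183·q² = 66049 − 66063 = -14.
  k = 5: m = 1, d = 14, a = ⌊(13 + 1)/14⌋ = 1; p/q = (1·257 + 230)/(1·19 + 17) = 487/36; p² − 183·q² = 237169 − 237168 = 1.
  The first convergent with p² − 183·q² = 1 gives the fundamental solution (x₁, y₁) = (487, 36).
Step 2: Apply the recurrence (x_{n+1}, y_{n+1}) = (x₁x_n + 183y₁y_n, x₁y_n + y₁x_n) repeatedly.
  From (x_1, y_1) = (487, 36): x_2 = 487·487 + 183·36·36 = 474337; y_2 = 487·36 + 36·487 = 35064.
  From (x_2, y_2) = (474337, 35064): x_3 = 487·474337 + 183·36·35064 = 462003751; y_3 = 487·35064 + 36·474337 = 34152300.
  From (x_3, y_3) = (462003751, 34152300): x_4 = 487·462003751 + 183·36·34152300 = 449991179137; y_4 = 487·34152300 + 36·462003751 = 33264305136.
Step 3: Verify x_4² - 183·y_4² = 202492061301107624064769 - 202492061301107624064768 = 1 (should be 1). ✓

(x_1, y_1) = (487, 36); (x_4, y_4) = (449991179137, 33264305136).


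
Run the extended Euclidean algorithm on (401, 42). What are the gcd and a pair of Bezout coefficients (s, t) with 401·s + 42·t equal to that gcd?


Euclidean algorithm on (401, 42) — divide until remainder is 0:
  401 = 9 · 42 + 23
  42 = 1 · 23 + 19
  23 = 1 · 19 + 4
  19 = 4 · 4 + 3
  4 = 1 · 3 + 1
  3 = 3 · 1 + 0
gcd(401, 42) = 1.
Track Bezout coefficients alongside the remainders: start with r₀ = 401 = a·1 + b·0 (s = 1, t = 0) and r₁ = 42 = a·0 + b·1 (s = 0, t = 1); each new remainder r_{k+1} = r_{k-1} − q_k·r_k inherits s_{k+1} = s_{k-1} − q_k·s_k, t_{k+1} = t_{k-1} − q_k·t_k, so r_k = a·s_k + b·t_k at every step:
  q = 9: r = 23, s = 1 − 9·0 = 1, t = 0 − 9·1 = -9  (check: 401·1 + 42·(-9) = 23)
  q = 1: r = 19, s = 0 − 1·1 = -1, t = 1 − 1·(-9) = 10  (check: 401·(-1) + 42·10 = 19)
  q = 1: r = 4, s = 1 − 1·(-1) = 2, t = -9 − 1·10 = -19  (check: 401·2 + 42·(-19) = 4)
  q = 4: r = 3, s = -1 − 4·2 = -9, t = 10 − 4·(-19) = 86  (check: 401·(-9) + 42·86 = 3)
  q = 1: r = 1, s = 2 − 1·(-9) = 11, t = -19 − 1·86 = -105  (check: 401·11 + 42·(-105) = 1)
The row with r = 1 (the gcd) gives the Bezout coefficients s = 11, t = -105.
Result: 401 · (11) + 42 · (-105) = 1.

gcd(401, 42) = 1; s = 11, t = -105 (check: 401·11 + 42·(-105) = 1).


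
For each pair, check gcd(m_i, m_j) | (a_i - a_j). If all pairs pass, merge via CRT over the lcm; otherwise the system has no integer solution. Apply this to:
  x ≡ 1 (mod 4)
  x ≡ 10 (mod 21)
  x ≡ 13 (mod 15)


Moduli 4, 21, 15 are not pairwise coprime, so CRT works modulo lcm(m_i) when all pairwise compatibility conditions hold.
Pairwise compatibility: gcd(m_i, m_j) must divide a_i - a_j for every pair.
Merge one congruence at a time:
  Start: x ≡ 1 (mod 4).
  Combine with x ≡ 10 (mod 21): gcd(4, 21) = 1; 10 - 1 = 9, which IS divisible by 1, so compatible.
    Write x = 1 + 4·t and substitute into x ≡ 10 (mod 21): 4·t ≡ 10 − 1 = 9 (mod 21).
    The inverse of 4 mod 21 is 16 (since 4·16 = 64 = 3·21 + 1), so t ≡ 16·9 = 144 ≡ 18 (mod 21).
    Then x = 1 + 4·18 = 73, valid modulo lcm(4, 21) = 84: x ≡ 73 (mod 84).
  Combine with x ≡ 13 (mod 15): gcd(84, 15) = 3; 13 - 73 = -60, which IS divisible by 3, so compatible.
    Write x = 73 + 84·t and substitute into x ≡ 13 (mod 15): 84·t ≡ 13 − 73 = -60 (mod 15).
    Divide the congruence (and modulus) by g = 3: 28·t ≡ -20 (mod 5).
    Reduce coefficients mod 5: 3·t ≡ 0 (mod 5).
    The inverse of 3 mod 5 is 2 (since 3·2 = 6 = 1·5 + 1), so t ≡ 2·0 = 0 ≡ 0 (mod 5).
    Then x = 73 + 84·0 = 73, valid modulo lcm(84, 15) = 420: x ≡ 73 (mod 420).
Verify: 73 mod 4 = 1, 73 mod 21 = 10, 73 mod 15 = 13.

x ≡ 73 (mod 420).


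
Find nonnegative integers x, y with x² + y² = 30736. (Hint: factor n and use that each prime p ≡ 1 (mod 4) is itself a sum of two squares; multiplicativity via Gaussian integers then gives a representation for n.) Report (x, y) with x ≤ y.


Step 1: Factor n = 30736 = 2^4 · 17 · 113.
Step 2: Check the mod-4 condition on each prime factor: 2 = 2 (special); 17 ≡ 1 (mod 4), exponent 1; 113 ≡ 1 (mod 4), exponent 1.
All primes ≡ 3 (mod 4) appear to even exponent (or don't appear), so by the two-squares theorem n IS expressible as a sum of two squares.
Step 3: Build a representation. Group n = k² · m with k = 4 and m = 17 · 113 = 1921 (a product of primes ≡ 1 (mod 4)); a representation of m scales to one of n via (k·x)² + (k·y)² = k²(x² + y²). Each prime p ≡ 1 (mod 4) is itself a sum of two squares; find a² by testing p − a² for a perfect square:
  17: 17 − 1² = 16 = 4² ⇒ 17 = 1² + 4².
  113: 113 − 1² = 112, 113 − 2² = 109, 113 − 3² = 104, 113 − 4² = 97, 113 − 5² = 88, 113 − 6² = 77, 113 − 7² = 64 = 8² ⇒ 113 = 7² + 8².
  Combine using the Brahmagupta–Fibonacci identity (a² + b²)(c² + d²) = (ac − bd)² + (ad + bc)² = (ac + bd)² + (ad − bc)²:
  17 · 113 = 1921: from (1² + 4²)(7² + 8²), take (1·7 − 4·8, 1·8 + 4·7) = (7 − 32, 8 + 28) = (-25, 36); dropping signs (only squares matter) gives (25, 36); check 25² + 36² = 625 + 1296 = 1921 ✓.
  Scale by k = 4: (4·25, 4·36) = (100, 144).
Step 4: Order so x ≤ y and verify: 100² + 144² = 10000 + 20736 = 30736 = n. ✓

n = 30736 = 100² + 144² (one valid representation with x ≤ y).


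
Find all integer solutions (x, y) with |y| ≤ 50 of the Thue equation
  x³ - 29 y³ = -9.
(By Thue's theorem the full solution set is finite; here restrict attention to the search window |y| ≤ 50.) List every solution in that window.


The equation is x³ - 29y³ = -9. For fixed y, x³ = 29·y³ − 9, so a solution requires the RHS to be a perfect cube.
Strategy: iterate y from -50 to 50, compute RHS = 29·y³ − 9, and check whether it is a (positive or negative) perfect cube.
Check small values of y:
  y = 0: RHS = -9 is not a perfect cube.
  y = 1: RHS = 20 is not a perfect cube.
  y = -1: RHS = -38 is not a perfect cube.
  y = 2: RHS = 223 is not a perfect cube.
  y = -2: RHS = -241 is not a perfect cube.
  y = 3: RHS = 774 is not a perfect cube.
  y = -3: RHS = -792 is not a perfect cube.
Continuing the search up to |y| = 50 finds no solutions either.
No (x, y) in the scanned range satisfies the equation.

No integer solutions with |y| ≤ 50.


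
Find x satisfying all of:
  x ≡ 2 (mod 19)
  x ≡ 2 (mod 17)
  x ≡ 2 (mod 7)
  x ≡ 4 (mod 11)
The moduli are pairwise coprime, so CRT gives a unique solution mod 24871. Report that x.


Product of moduli M = 19 · 17 · 7 · 11 = 24871.
Merge one congruence at a time:
  Start: x ≡ 2 (mod 19).
  Combine with x ≡ 2 (mod 17); new modulus lcm = 323.
    Write x = 2 + 19·t and substitute into x ≡ 2 (mod 17): 19·t ≡ 2 − 2 = 0 (mod 17).
    Reduce coefficients mod 17: 2·t ≡ 0 (mod 17).
    The inverse of 2 mod 17 is 9 (since 2·9 = 18 = 1·17 + 1), so t ≡ 9·0 = 0 ≡ 0 (mod 17).
    Then x = 2 + 19·0 = 2, valid modulo lcm(19, 17) = 323: x ≡ 2 (mod 323).
  Combine with x ≡ 2 (mod 7); new modulus lcm = 2261.
    Write x = 2 + 323·t and substitute into x ≡ 2 (mod 7): 323·t ≡ 2 − 2 = 0 (mod 7).
    Reduce coefficients mod 7: 1·t ≡ 0 (mod 7).
    So t ≡ 0 (mod 7).
    Then x = 2 + 323·0 = 2, valid modulo lcm(323, 7) = 2261: x ≡ 2 (mod 2261).
  Combine with x ≡ 4 (mod 11); new modulus lcm = 24871.
    Write x = 2 + 2261·t and substitute into x ≡ 4 (mod 11): 2261·t ≡ 4 − 2 = 2 (mod 11).
    Reduce coefficients mod 11: 6·t ≡ 2 (mod 11).
    The inverse of 6 mod 11 is 2 (since 6·2 = 12 = 1·11 + 1), so t ≡ 2·2 = 4 ≡ 4 (mod 11).
    Then x = 2 + 2261·4 = 9046, valid modulo lcm(2261, 11) = 24871: x ≡ 9046 (mod 24871).
Verify against each original: 9046 mod 19 = 2, 9046 mod 17 = 2, 9046 mod 7 = 2, 9046 mod 11 = 4.

x ≡ 9046 (mod 24871).


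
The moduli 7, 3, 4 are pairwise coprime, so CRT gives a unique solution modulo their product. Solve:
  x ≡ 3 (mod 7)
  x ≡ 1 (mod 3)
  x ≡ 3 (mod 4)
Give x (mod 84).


Moduli 7, 3, 4 are pairwise coprime; by CRT there is a unique solution modulo M = 7 · 3 · 4 = 84.
Solve pairwise, accumulating the modulus:
  Start with x ≡ 3 (mod 7).
  Combine with x ≡ 1 (mod 3): since gcd(7, 3) = 1, we get a unique residue mod 21.
    Write x = 3 + 7·t and substitute into x ≡ 1 (mod 3): 7·t ≡ 1 − 3 = -2 (mod 3).
    Reduce coefficients mod 3: 1·t ≡ 1 (mod 3).
    So t ≡ 1 (mod 3).
    Then x = 3 + 7·1 = 10, valid modulo lcm(7, 3) = 21: x ≡ 10 (mod 21).
  Combine with x ≡ 3 (mod 4): since gcd(21, 4) = 1, we get a unique residue mod 84.
    Write x = 10 + 21·t and substitute into x ≡ 3 (mod 4): 21·t ≡ 3 − 10 = -7 (mod 4).
    Reduce coefficients mod 4: 1·t ≡ 1 (mod 4).
    So t ≡ 1 (mod 4).
    Then x = 10 + 21·1 = 31, valid modulo lcm(21, 4) = 84: x ≡ 31 (mod 84).
Verify: 31 mod 7 = 3 ✓, 31 mod 3 = 1 ✓, 31 mod 4 = 3 ✓.

x ≡ 31 (mod 84).


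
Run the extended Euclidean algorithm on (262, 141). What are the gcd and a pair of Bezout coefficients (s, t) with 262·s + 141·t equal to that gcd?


Euclidean algorithm on (262, 141) — divide until remainder is 0:
  262 = 1 · 141 + 121
  141 = 1 · 121 + 20
  121 = 6 · 20 + 1
  20 = 20 · 1 + 0
gcd(262, 141) = 1.
Track Bezout coefficients alongside the remainders: start with r₀ = 262 = a·1 + b·0 (s = 1, t = 0) and r₁ = 141 = a·0 + b·1 (s = 0, t = 1); each new remainder r_{k+1} = r_{k-1} − q_k·r_k inherits s_{k+1} = s_{k-1} − q_k·s_k, t_{k+1} = t_{k-1} − q_k·t_k, so r_k = a·s_k + b·t_k at every step:
  q = 1: r = 121, s = 1 − 1·0 = 1, t = 0 − 1·1 = -1  (check: 262·1 + 141·(-1) = 121)
  q = 1: r = 20, s = 0 − 1·1 = -1, t = 1 − 1·(-1) = 2  (check: 262·(-1) + 141·2 = 20)
  q = 6: r = 1, s = 1 − 6·(-1) = 7, t = -1 − 6·2 = -13  (check: 262·7 + 141·(-13) = 1)
The row with r = 1 (the gcd) gives the Bezout coefficients s = 7, t = -13.
Result: 262 · (7) + 141 · (-13) = 1.

gcd(262, 141) = 1; s = 7, t = -13 (check: 262·7 + 141·(-13) = 1).


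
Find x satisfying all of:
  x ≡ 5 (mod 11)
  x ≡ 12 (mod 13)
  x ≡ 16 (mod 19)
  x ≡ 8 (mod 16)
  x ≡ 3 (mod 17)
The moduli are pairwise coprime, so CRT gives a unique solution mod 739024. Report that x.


Product of moduli M = 11 · 13 · 19 · 16 · 17 = 739024.
Merge one congruence at a time:
  Start: x ≡ 5 (mod 11).
  Combine with x ≡ 12 (mod 13); new modulus lcm = 143.
    Write x = 5 + 11·t and substitute into x ≡ 12 (mod 13): 11·t ≡ 12 − 5 = 7 (mod 13).
    The inverse of 11 mod 13 is 6 (since 11·6 = 66 = 5·13 + 1), so t ≡ 6·7 = 42 ≡ 3 (mod 13).
    Then x = 5 + 11·3 = 38, valid modulo lcm(11, 13) = 143: x ≡ 38 (mod 143).
  Combine with x ≡ 16 (mod 19); new modulus lcm = 2717.
    Write x = 38 + 143·t and substitute into x ≡ 16 (mod 19): 143·t ≡ 16 − 38 = -22 (mod 19).
    Reduce coefficients mod 19: 10·t ≡ 16 (mod 19).
    The inverse of 10 mod 19 is 2 (since 10·2 = 20 = 1·19 + 1), so t ≡ 2·16 = 32 ≡ 13 (mod 19).
    Then x = 38 + 143·13 = 1897, valid modulo lcm(143, 19) = 2717: x ≡ 1897 (mod 2717).
  Combine with x ≡ 8 (mod 16); new modulus lcm = 43472.
    Write x = 1897 + 2717·t and substitute into x ≡ 8 (mod 16): 2717·t ≡ 8 − 1897 = -1889 (mod 16).
    Reduce coefficients mod 16: 13·t ≡ 15 (mod 16).
    The inverse of 13 mod 16 is 5 (since 13·5 = 65 = 4·16 + 1), so t ≡ 5·15 = 75 ≡ 11 (mod 16).
    Then x = 1897 + 2717·11 = 31784, valid modulo lcm(2717, 16) = 43472: x ≡ 31784 (mod 43472).
  Combine with x ≡ 3 (mod 17); new modulus lcm = 739024.
    Write x = 31784 + 43472·t and substitute into x ≡ 3 (mod 17): 43472·t ≡ 3 − 31784 = -31781 (mod 17).
    Reduce coefficients mod 17: 3·t ≡ 9 (mod 17).
    The inverse of 3 mod 17 is 6 (since 3·6 = 18 = 1·17 + 1), so t ≡ 6·9 = 54 ≡ 3 (mod 17).
    Then x = 31784 + 43472·3 = 162200, valid modulo lcm(43472, 17) = 739024: x ≡ 162200 (mod 739024).
Verify against each original: 162200 mod 11 = 5, 162200 mod 13 = 12, 162200 mod 19 = 16, 162200 mod 16 = 8, 162200 mod 17 = 3.

x ≡ 162200 (mod 739024).
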